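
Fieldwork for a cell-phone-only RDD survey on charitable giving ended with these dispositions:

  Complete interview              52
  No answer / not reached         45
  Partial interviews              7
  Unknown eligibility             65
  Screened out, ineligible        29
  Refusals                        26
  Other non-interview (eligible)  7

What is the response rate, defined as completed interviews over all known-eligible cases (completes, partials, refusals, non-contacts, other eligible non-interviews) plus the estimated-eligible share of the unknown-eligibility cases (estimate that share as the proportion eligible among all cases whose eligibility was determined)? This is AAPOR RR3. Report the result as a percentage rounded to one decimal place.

27.3%

Numerator = 52
Eligible (known) = 52 + 7 + 26 + 45 + 7 = 137
e = 137 / (137 + 29) = 137 / 166 = 0.8253
Eligible share of unknowns = 0.8253 × 65 = 53.64
Denom = 137 + 53.64 = 190.64
RR3 = 52 / 190.64 = 0.2728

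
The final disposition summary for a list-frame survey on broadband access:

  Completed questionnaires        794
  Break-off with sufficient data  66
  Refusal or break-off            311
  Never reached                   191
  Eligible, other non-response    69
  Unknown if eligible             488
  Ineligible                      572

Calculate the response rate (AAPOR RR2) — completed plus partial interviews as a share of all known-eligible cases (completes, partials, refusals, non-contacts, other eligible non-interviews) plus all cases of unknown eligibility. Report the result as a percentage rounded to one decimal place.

Numerator: 794 + 66 = 860
Base: 794 + 66 + 311 + 191 + 69 + 488 = 1919
RR2 = 860 / 1919 = 0.4482

44.8%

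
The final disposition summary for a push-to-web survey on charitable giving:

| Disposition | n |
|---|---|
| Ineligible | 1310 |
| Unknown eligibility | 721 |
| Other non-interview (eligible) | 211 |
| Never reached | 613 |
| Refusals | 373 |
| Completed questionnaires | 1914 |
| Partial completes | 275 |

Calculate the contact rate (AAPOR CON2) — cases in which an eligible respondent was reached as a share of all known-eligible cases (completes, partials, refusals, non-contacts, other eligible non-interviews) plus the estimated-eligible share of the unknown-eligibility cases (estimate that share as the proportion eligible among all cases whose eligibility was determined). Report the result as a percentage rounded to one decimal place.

Numerator: 1914 + 275 + 373 + 211 = 2773
Determined eligible: 1914 + 275 + 373 + 613 + 211 = 3386
e = 3386 / (3386 + 1310) = 3386 / 4696 = 0.7210
e × U: 0.7210 × 721 = 519.84
Denom: 3386 + 519.84 = 3905.84
CON2 = 2773 / 3905.84 = 0.7100

71.0%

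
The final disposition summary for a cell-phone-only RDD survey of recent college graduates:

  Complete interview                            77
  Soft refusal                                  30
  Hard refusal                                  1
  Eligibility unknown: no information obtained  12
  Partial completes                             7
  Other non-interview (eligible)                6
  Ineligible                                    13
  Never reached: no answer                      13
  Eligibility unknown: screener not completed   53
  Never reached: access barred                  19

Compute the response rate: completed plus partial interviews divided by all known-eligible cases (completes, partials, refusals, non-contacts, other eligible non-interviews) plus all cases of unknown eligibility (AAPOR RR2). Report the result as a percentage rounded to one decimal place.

38.5%

Refusals = 1 + 30 = 31
Never reached = 13 + 19 = 32
Unknown if eligible = 53 + 12 = 65
Top: 77 + 7 = 84
Denominator: 77 + 7 + 31 + 32 + 6 + 65 = 218
RR2 = 84 / 218 = 0.3853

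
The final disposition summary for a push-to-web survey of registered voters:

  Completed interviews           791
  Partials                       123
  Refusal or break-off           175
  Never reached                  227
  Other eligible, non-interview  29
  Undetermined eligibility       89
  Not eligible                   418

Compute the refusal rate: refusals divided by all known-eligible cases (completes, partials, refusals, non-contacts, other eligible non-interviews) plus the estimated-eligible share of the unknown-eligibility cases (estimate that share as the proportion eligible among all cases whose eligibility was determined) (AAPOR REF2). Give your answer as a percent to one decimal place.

12.4%

Numerator = 175
Eligible (known) = 791 + 123 + 175 + 227 + 29 = 1345
e = 1345 / (1345 + 418) = 1345 / 1763 = 0.7629
Eligible share of unknowns = 0.7629 × 89 = 67.90
Base = 1345 + 67.90 = 1412.90
REF2 = 175 / 1412.90 = 0.1239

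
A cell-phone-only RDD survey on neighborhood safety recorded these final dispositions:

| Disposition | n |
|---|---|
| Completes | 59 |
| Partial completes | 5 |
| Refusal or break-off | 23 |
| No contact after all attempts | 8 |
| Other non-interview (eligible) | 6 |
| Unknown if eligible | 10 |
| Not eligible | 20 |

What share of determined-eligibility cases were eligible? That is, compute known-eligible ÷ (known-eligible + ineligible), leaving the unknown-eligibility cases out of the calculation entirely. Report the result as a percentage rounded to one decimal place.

83.5%

Eligible (known): 59 + 5 + 23 + 8 + 6 = 101
e = 101 / (101 + 20) = 101 / 121 = 0.8347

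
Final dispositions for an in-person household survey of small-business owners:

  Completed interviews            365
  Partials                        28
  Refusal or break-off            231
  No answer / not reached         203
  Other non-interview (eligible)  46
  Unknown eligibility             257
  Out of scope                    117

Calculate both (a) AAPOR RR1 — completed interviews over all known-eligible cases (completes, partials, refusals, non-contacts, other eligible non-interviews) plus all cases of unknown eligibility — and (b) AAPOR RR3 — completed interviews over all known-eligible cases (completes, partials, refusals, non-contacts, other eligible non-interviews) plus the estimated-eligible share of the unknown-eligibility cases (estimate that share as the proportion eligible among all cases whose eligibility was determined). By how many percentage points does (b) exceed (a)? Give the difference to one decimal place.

Top = 365
Denom = 365 + 28 + 231 + 203 + 46 + 257 = 1130
RR1 = 365 / 1130 = 0.3230
Determined eligible = 365 + 28 + 231 + 203 + 46 = 873
e = 873 / (873 + 117) = 873 / 990 = 0.8818
Estimated eligible among unknowns = 0.8818 × 257 = 226.62
Denom = 873 + 226.62 = 1099.62
RR3 = 365 / 1099.62 = 0.3319
Difference = 33.19 − 32.30 = 0.89 percentage points

0.9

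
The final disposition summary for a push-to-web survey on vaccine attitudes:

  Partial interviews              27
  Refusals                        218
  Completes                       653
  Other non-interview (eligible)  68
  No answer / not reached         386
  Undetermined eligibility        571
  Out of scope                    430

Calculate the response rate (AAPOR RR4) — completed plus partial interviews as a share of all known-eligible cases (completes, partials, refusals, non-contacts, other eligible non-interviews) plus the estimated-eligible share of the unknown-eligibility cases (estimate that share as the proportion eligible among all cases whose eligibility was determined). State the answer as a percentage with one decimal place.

Num → 653 + 27 = 680
Determined eligible → 653 + 27 + 218 + 386 + 68 = 1352
e = 1352 / (1352 + 430) = 1352 / 1782 = 0.7587
Estimated eligible among unknowns → 0.7587 × 571 = 433.22
Denom → 1352 + 433.22 = 1785.22
RR4 = 680 / 1785.22 = 0.3809

38.1%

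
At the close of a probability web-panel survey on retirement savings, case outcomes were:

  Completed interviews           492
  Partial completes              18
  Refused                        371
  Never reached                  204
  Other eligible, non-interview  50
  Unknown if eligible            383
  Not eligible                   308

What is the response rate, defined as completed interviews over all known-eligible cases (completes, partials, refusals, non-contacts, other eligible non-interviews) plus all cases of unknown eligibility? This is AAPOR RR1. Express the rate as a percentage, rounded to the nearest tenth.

Num = 492
Base = 492 + 18 + 371 + 204 + 50 + 383 = 1518
RR1 = 492 / 1518 = 0.3241

32.4%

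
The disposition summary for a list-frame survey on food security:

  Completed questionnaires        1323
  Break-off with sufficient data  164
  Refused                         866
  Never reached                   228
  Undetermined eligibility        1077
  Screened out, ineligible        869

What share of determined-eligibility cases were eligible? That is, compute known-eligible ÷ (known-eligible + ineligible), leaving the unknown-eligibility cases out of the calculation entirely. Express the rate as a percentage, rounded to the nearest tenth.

Determined eligible = 1323 + 164 + 866 + 228 = 2581
e = 2581 / (2581 + 869) = 2581 / 3450 = 0.7481

74.8%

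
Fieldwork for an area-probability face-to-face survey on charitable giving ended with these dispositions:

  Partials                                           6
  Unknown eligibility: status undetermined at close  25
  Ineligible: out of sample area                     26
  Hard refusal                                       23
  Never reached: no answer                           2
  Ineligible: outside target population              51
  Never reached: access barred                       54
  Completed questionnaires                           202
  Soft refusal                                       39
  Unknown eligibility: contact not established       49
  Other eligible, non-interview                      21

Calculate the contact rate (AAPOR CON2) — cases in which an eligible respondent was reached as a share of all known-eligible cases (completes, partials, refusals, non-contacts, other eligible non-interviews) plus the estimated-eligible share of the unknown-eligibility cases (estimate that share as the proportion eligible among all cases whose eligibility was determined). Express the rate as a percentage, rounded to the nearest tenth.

Refused = 23 + 39 = 62
Never reached = 2 + 54 = 56
Unknown eligibility = 49 + 25 = 74
Screened out, ineligible = 51 + 26 = 77
Numerator = 202 + 6 + 62 + 21 = 291
Known eligible = 202 + 6 + 62 + 56 + 21 = 347
e = 347 / (347 + 77) = 347 / 424 = 0.8184
Estimated eligible among unknowns = 0.8184 × 74 = 60.56
Denominator = 347 + 60.56 = 407.56
CON2 = 291 / 407.56 = 0.7140

71.4%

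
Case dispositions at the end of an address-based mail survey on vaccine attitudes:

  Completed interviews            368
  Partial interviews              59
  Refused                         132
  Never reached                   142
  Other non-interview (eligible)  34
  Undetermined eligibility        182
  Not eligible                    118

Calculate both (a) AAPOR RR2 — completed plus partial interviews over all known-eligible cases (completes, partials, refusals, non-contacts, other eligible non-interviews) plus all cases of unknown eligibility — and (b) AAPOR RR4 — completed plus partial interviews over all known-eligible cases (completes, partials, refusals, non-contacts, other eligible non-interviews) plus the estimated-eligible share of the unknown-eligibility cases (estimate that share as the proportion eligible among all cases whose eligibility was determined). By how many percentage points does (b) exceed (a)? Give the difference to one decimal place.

Numerator = 368 + 59 = 427
Base = 368 + 59 + 132 + 142 + 34 + 182 = 917
RR2 = 427 / 917 = 0.4656
Determined eligible = 368 + 59 + 132 + 142 + 34 = 735
e = 735 / (735 + 118) = 735 / 853 = 0.8617
Eligible share of unknowns = 0.8617 × 182 = 156.83
Base = 735 + 156.83 = 891.83
RR4 = 427 / 891.83 = 0.4788
Difference = 47.88 − 46.56 = 1.32 percentage points

1.3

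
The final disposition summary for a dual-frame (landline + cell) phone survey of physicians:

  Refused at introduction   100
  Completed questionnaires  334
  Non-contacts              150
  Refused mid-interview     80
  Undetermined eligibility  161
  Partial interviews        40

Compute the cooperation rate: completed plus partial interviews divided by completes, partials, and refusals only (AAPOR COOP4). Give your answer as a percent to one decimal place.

Refusal or break-off = 100 + 80 = 180
Numerator: 334 + 40 = 374
Denom: 334 + 40 + 180 = 554
COOP4 = 374 / 554 = 0.6751

67.5%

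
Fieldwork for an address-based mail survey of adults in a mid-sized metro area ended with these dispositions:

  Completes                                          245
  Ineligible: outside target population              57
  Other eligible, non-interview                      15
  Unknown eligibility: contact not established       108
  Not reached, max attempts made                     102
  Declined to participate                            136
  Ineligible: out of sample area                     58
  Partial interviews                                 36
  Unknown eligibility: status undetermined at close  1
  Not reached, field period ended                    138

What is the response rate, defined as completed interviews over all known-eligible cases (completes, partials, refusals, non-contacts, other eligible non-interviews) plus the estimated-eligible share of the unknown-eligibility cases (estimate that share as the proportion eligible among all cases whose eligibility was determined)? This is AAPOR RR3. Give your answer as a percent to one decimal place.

32.0%

No contact after all attempts = 138 + 102 = 240
Undetermined eligibility = 108 + 1 = 109
Out of scope = 57 + 58 = 115
Num: 245
Known eligible: 245 + 36 + 136 + 240 + 15 = 672
e = 672 / (672 + 115) = 672 / 787 = 0.8539
Estimated eligible among unknowns: 0.8539 × 109 = 93.08
Denominator: 672 + 93.08 = 765.08
RR3 = 245 / 765.08 = 0.3202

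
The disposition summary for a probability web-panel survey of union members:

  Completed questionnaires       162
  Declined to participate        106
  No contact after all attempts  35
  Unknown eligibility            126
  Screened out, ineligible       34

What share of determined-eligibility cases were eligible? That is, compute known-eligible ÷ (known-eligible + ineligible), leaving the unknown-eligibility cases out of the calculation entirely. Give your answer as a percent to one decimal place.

89.9%

Known eligible: 162 + 106 + 35 = 303
e = 303 / (303 + 34) = 303 / 337 = 0.8991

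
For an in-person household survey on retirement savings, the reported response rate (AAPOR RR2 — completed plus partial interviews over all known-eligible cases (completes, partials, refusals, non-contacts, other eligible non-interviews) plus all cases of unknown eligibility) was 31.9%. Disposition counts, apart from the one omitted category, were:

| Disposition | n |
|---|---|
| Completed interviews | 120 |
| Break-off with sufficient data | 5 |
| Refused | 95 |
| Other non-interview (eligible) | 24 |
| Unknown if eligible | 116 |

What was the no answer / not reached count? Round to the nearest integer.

32

Numerator → 120 + 5 = 125
RR2 = 125 / D = 0.319
D = 125 / 0.319 = 391.8
Rest of base = 360
no answer / not reached = 391.8 − 360 ≈ 32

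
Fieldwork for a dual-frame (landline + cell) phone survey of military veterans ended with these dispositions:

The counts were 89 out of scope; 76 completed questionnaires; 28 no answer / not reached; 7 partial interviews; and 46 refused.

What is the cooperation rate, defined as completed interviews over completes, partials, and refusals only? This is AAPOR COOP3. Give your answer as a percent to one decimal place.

58.9%

Numerator: 76
Denominator: 76 + 7 + 46 = 129
COOP3 = 76 / 129 = 0.5891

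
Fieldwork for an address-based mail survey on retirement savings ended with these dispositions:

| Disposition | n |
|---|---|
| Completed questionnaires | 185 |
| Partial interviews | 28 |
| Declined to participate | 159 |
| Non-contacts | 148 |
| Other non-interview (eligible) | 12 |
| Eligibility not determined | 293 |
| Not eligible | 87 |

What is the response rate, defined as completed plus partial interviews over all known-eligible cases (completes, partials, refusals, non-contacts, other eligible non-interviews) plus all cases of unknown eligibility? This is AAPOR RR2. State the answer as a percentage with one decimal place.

Numerator: 185 + 28 = 213
Denom: 185 + 28 + 159 + 148 + 12 + 293 = 825
RR2 = 213 / 825 = 0.2582

25.8%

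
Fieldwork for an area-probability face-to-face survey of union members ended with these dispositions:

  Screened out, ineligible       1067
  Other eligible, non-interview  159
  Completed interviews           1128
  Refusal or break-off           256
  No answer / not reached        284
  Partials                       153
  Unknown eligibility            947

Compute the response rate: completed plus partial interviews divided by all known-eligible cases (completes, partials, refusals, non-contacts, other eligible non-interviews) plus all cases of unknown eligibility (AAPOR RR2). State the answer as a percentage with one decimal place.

Numerator: 1128 + 153 = 1281
Denominator: 1128 + 153 + 256 + 284 + 159 + 947 = 2927
RR2 = 1281 / 2927 = 0.4376

43.8%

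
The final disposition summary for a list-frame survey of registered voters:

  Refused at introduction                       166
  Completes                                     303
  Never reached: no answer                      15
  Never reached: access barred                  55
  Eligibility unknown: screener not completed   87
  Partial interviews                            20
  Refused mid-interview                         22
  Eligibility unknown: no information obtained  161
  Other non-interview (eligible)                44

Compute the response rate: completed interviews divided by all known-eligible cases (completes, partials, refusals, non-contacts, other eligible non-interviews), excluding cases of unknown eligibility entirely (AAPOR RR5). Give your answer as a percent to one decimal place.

48.5%

Refusals = 166 + 22 = 188
Never reached = 15 + 55 = 70
Eligibility not determined = 87 + 161 = 248
Numerator → 303
Denom → 303 + 20 + 188 + 70 + 44 = 625
RR5 = 303 / 625 = 0.4848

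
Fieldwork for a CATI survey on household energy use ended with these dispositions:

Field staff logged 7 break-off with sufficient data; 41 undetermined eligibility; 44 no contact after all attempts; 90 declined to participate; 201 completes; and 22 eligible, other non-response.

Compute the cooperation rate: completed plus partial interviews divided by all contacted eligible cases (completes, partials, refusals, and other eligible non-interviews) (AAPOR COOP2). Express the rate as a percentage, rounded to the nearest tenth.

Top → 201 + 7 = 208
Denominator → 201 + 7 + 90 + 22 = 320
COOP2 = 208 / 320 = 0.6500

65.0%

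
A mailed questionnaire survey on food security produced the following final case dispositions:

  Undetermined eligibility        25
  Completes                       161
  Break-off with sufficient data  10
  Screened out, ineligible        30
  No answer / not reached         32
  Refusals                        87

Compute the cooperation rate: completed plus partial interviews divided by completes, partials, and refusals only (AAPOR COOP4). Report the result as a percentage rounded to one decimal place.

Numerator: 161 + 10 = 171
Denom: 161 + 10 + 87 = 258
COOP4 = 171 / 258 = 0.6628

66.3%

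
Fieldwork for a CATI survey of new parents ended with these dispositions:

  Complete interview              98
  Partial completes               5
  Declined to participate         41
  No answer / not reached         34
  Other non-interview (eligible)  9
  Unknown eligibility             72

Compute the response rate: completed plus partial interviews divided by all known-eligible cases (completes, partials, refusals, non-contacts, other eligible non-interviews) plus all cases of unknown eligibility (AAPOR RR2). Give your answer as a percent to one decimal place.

39.8%

Top → 98 + 5 = 103
Denom → 98 + 5 + 41 + 34 + 9 + 72 = 259
RR2 = 103 / 259 = 0.3977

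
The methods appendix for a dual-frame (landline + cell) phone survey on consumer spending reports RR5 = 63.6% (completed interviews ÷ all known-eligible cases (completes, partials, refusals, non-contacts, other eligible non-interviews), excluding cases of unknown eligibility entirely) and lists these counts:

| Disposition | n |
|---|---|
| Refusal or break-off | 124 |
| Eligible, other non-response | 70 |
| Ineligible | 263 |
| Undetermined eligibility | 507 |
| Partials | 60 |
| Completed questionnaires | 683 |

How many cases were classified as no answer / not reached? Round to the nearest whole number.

137

RR5 = 683 / D = 0.636
D = 683 / 0.636 = 1073.9
Rest of base = 937
no answer / not reached = 1073.9 − 937 ≈ 137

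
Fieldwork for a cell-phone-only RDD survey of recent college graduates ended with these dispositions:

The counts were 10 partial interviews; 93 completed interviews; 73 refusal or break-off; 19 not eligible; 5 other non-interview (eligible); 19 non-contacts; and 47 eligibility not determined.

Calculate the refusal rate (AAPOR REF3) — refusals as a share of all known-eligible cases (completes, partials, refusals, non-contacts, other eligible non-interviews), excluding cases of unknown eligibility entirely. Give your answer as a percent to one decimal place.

36.5%

Numerator: 73
Base: 93 + 10 + 73 + 19 + 5 = 200
REF3 = 73 / 200 = 0.3650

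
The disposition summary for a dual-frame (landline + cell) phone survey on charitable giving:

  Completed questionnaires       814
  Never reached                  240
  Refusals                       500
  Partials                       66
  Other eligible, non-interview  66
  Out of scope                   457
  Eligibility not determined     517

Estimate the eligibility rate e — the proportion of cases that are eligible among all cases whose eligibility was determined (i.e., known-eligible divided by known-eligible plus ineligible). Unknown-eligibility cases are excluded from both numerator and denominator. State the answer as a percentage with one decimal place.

78.7%

Known eligible: 814 + 66 + 500 + 240 + 66 = 1686
e = 1686 / (1686 + 457) = 1686 / 2143 = 0.7867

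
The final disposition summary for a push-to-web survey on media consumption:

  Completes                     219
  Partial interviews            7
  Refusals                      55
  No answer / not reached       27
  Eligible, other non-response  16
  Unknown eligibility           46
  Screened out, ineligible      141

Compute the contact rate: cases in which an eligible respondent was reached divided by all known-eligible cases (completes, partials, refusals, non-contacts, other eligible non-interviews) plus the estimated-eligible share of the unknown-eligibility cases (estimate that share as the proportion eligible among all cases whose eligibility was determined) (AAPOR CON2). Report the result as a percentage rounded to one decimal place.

Numerator: 219 + 7 + 55 + 16 = 297
Determined eligible: 219 + 7 + 55 + 27 + 16 = 324
e = 324 / (324 + 141) = 324 / 465 = 0.6968
Eligible share of unknowns: 0.6968 × 46 = 32.05
Denominator: 324 + 32.05 = 356.05
CON2 = 297 / 356.05 = 0.8342

83.4%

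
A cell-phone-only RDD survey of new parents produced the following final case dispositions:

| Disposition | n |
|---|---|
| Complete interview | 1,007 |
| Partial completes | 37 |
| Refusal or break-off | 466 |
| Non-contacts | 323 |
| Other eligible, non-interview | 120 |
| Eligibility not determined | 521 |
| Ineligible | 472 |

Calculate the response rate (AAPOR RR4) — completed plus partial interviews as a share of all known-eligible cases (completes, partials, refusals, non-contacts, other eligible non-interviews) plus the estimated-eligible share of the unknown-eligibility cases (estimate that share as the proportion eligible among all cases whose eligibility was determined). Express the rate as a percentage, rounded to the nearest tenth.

Num → 1007 + 37 = 1044
Determined eligible → 1007 + 37 + 466 + 323 + 120 = 1953
e = 1953 / (1953 + 472) = 1953 / 2425 = 0.8054
e × U → 0.8054 × 521 = 419.61
Denom → 1953 + 419.61 = 2372.61
RR4 = 1044 / 2372.61 = 0.4400

44.0%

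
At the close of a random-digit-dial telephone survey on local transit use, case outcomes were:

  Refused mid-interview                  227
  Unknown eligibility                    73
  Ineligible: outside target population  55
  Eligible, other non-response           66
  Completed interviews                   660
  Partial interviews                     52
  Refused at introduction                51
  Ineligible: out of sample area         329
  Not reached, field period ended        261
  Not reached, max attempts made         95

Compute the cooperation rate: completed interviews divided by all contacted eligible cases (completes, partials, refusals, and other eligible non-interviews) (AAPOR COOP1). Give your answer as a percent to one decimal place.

Refused = 51 + 227 = 278
No answer / not reached = 261 + 95 = 356
Out of scope = 55 + 329 = 384
Num = 660
Denominator = 660 + 52 + 278 + 66 = 1056
COOP1 = 660 / 1056 = 0.6250

62.5%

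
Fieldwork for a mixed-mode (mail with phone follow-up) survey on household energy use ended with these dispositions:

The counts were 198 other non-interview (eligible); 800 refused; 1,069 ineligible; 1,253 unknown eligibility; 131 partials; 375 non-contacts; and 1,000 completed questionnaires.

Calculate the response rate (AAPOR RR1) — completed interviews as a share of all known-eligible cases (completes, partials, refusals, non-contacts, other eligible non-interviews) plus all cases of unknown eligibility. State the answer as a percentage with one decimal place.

26.6%

Numerator: 1000
Base: 1000 + 131 + 800 + 375 + 198 + 1253 = 3757
RR1 = 1000 / 3757 = 0.2662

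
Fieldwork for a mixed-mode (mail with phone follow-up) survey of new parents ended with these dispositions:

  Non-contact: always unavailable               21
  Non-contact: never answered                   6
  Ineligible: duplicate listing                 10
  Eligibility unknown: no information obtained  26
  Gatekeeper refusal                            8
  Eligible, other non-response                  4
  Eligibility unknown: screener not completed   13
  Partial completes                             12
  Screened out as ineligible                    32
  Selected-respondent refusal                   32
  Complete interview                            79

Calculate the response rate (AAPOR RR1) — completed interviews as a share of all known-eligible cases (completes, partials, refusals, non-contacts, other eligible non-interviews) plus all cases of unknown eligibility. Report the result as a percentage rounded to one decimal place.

Refusals = 8 + 32 = 40
No contact after all attempts = 6 + 21 = 27
Undetermined eligibility = 13 + 26 = 39
Out of scope = 32 + 10 = 42
Num = 79
Base = 79 + 12 + 40 + 27 + 4 + 39 = 201
RR1 = 79 / 201 = 0.3930

39.3%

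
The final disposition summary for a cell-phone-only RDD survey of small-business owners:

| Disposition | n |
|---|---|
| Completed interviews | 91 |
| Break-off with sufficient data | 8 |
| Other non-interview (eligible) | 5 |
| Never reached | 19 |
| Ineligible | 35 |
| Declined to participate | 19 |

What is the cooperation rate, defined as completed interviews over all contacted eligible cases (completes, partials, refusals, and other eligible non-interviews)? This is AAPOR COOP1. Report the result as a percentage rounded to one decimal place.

74.0%

Num → 91
Denominator → 91 + 8 + 19 + 5 = 123
COOP1 = 91 / 123 = 0.7398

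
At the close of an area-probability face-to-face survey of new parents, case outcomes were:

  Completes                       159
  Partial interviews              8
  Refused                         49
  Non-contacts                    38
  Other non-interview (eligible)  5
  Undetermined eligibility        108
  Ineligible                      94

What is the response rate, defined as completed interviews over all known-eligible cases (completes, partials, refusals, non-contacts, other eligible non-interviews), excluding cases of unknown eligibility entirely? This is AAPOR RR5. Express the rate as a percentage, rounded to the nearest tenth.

61.4%

Numerator = 159
Denom = 159 + 8 + 49 + 38 + 5 = 259
RR5 = 159 / 259 = 0.6139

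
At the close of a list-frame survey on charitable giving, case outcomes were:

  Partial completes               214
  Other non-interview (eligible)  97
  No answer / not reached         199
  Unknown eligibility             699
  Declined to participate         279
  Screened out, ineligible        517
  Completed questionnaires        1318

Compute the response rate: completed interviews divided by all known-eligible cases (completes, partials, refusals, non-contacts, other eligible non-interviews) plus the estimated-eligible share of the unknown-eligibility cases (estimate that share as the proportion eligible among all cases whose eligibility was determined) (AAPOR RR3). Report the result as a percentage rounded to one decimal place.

Num → 1318
Determined eligible → 1318 + 214 + 279 + 199 + 97 = 2107
e = 2107 / (2107 + 517) = 2107 / 2624 = 0.8030
Eligible share of unknowns → 0.8030 × 699 = 561.30
Base → 2107 + 561.30 = 2668.30
RR3 = 1318 / 2668.30 = 0.4939

49.4%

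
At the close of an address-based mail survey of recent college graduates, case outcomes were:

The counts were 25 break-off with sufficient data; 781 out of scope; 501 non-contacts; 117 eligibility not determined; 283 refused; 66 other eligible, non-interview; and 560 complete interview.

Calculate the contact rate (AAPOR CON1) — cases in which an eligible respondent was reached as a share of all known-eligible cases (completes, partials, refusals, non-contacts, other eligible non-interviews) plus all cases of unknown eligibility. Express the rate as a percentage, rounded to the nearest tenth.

Top = 560 + 25 + 283 + 66 = 934
Base = 560 + 25 + 283 + 501 + 66 + 117 = 1552
CON1 = 934 / 1552 = 0.6018

60.2%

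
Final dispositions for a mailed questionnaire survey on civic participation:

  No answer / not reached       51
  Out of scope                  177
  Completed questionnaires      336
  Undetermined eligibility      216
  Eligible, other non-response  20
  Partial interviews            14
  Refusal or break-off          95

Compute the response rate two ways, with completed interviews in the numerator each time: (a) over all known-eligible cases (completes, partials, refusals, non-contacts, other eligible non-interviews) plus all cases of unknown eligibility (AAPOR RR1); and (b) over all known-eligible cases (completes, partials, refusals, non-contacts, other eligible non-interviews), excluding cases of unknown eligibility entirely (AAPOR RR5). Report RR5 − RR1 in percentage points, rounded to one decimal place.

Num = 336
Base = 336 + 14 + 95 + 51 + 20 + 216 = 732
RR1 = 336 / 732 = 0.4590
Base = 336 + 14 + 95 + 51 + 20 = 516
RR5 = 336 / 516 = 0.6512
Difference = 65.12 − 45.90 = 19.22 percentage points

19.2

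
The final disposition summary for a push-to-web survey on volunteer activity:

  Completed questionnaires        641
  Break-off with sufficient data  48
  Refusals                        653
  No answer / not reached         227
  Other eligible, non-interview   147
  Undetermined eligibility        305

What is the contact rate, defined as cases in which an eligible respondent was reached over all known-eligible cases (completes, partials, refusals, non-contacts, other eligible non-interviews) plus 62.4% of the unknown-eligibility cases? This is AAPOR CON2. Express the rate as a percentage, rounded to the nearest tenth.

Top → 641 + 48 + 653 + 147 = 1489
Determined eligible → 641 + 48 + 653 + 227 + 147 = 1716
e × U → 0.6240 × 305 = 190.32
Denominator → 1716 + 190.32 = 1906.32
CON2 = 1489 / 1906.32 = 0.7811

78.1%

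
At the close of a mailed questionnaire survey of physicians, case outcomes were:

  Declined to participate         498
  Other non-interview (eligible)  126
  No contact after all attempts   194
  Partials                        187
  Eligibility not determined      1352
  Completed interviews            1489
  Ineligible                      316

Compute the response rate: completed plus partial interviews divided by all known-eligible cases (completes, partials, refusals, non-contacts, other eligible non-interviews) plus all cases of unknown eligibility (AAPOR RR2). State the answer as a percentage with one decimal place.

43.6%

Numerator → 1489 + 187 = 1676
Denom → 1489 + 187 + 498 + 194 + 126 + 1352 = 3846
RR2 = 1676 / 3846 = 0.4358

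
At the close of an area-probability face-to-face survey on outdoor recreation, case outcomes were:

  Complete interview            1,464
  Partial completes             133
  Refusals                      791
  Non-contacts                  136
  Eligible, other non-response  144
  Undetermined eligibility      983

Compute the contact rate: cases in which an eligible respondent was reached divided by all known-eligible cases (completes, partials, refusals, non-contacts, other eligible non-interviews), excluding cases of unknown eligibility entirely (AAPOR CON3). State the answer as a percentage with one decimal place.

94.9%

Top: 1464 + 133 + 791 + 144 = 2532
Base: 1464 + 133 + 791 + 136 + 144 = 2668
CON3 = 2532 / 2668 = 0.9490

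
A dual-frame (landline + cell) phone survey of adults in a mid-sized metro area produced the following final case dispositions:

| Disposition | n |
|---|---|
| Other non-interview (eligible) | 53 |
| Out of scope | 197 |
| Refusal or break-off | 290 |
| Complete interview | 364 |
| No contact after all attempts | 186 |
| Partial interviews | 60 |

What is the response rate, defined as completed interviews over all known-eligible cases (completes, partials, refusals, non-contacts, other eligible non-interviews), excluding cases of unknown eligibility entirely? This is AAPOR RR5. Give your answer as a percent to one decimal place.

38.2%

Top → 364
Denom → 364 + 60 + 290 + 186 + 53 = 953
RR5 = 364 / 953 = 0.3820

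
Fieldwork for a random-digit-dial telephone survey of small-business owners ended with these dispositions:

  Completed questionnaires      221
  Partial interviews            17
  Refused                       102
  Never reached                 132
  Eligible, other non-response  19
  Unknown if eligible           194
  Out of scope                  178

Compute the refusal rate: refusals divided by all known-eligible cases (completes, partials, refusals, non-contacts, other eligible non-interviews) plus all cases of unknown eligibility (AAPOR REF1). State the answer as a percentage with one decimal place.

14.9%

Numerator → 102
Denominator → 221 + 17 + 102 + 132 + 19 + 194 = 685
REF1 = 102 / 685 = 0.1489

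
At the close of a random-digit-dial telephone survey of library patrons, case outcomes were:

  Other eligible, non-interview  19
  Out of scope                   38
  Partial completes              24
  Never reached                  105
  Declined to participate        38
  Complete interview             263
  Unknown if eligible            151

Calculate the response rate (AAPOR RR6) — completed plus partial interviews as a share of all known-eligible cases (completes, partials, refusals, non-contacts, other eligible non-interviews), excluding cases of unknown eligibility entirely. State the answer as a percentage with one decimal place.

63.9%

Top → 263 + 24 = 287
Denominator → 263 + 24 + 38 + 105 + 19 = 449
RR6 = 287 / 449 = 0.6392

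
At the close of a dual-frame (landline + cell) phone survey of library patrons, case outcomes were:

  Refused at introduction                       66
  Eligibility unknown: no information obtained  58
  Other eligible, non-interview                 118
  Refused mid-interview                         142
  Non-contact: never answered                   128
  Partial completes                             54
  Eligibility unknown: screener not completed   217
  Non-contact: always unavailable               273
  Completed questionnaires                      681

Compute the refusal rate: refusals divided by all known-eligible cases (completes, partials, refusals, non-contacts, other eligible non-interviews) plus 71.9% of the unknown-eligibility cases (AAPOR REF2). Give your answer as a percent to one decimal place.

Refused = 66 + 142 = 208
Never reached = 128 + 273 = 401
Eligibility not determined = 217 + 58 = 275
Num → 208
Eligible (known) → 681 + 54 + 208 + 401 + 118 = 1462
Eligible share of unknowns → 0.7190 × 275 = 197.72
Denominator → 1462 + 197.72 = 1659.72
REF2 = 208 / 1659.72 = 0.1253

12.5%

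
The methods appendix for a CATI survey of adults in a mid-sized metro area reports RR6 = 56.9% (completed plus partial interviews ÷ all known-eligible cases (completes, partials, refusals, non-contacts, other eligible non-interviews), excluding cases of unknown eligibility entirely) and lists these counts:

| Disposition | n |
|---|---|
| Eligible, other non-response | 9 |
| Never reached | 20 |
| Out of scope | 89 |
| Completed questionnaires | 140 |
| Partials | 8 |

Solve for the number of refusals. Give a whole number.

83

Num → 140 + 8 = 148
RR6 = 148 / D = 0.569
D = 148 / 0.569 = 260.1
Remaining denominator categories sum to 177
refusals = 260.1 − 177 ≈ 83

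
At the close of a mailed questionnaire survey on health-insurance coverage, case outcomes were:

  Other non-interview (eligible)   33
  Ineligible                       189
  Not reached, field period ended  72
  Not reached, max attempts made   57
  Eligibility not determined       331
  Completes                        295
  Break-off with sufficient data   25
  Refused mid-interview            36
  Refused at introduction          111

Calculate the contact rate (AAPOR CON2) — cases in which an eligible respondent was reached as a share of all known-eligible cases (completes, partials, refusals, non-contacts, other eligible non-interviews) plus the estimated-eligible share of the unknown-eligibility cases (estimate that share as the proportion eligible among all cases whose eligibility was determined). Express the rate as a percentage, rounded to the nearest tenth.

Refusals = 111 + 36 = 147
Non-contacts = 72 + 57 = 129
Num: 295 + 25 + 147 + 33 = 500
Eligible (known): 295 + 25 + 147 + 129 + 33 = 629
e = 629 / (629 + 189) = 629 / 818 = 0.7689
Eligible share of unknowns: 0.7689 × 331 = 254.51
Base: 629 + 254.51 = 883.51
CON2 = 500 / 883.51 = 0.5659

56.6%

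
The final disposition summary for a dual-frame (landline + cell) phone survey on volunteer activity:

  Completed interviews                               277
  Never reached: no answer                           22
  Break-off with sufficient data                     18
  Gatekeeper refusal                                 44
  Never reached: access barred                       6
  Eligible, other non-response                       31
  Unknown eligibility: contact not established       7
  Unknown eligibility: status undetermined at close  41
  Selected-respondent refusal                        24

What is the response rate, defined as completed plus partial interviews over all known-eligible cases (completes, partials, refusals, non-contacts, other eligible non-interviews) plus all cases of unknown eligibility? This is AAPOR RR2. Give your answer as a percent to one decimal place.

62.8%

Declined to participate = 44 + 24 = 68
Never reached = 22 + 6 = 28
Unknown if eligible = 7 + 41 = 48
Top = 277 + 18 = 295
Denominator = 277 + 18 + 68 + 28 + 31 + 48 = 470
RR2 = 295 / 470 = 0.6277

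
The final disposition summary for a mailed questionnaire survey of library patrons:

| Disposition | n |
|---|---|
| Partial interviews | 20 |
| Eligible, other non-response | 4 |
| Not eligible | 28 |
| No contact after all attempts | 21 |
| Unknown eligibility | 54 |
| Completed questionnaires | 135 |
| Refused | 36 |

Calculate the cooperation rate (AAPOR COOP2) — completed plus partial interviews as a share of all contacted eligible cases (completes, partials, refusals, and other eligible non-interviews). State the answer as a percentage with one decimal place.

Num: 135 + 20 = 155
Denom: 135 + 20 + 36 + 4 = 195
COOP2 = 155 / 195 = 0.7949

79.5%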